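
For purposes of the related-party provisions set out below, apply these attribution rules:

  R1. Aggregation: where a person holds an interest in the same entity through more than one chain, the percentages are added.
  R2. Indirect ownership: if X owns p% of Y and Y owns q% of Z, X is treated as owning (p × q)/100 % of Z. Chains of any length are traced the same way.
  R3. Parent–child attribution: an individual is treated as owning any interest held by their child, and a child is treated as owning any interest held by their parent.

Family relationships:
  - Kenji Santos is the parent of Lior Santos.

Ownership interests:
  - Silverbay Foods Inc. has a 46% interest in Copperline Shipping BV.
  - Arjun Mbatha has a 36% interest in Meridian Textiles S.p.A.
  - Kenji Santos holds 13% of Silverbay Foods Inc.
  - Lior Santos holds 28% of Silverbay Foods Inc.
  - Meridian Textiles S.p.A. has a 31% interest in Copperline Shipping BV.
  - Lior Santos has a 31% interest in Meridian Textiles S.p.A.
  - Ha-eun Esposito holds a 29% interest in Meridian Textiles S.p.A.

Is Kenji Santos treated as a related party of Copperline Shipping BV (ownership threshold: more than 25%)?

Yes

By parent–child attribution (R3), Kenji Santos is treated as also owning Lior Santos's interest in Silverbay Foods Inc, giving 13% + 28% = 41%.
By parent–child attribution (R3), Kenji Santos is treated as owning Lior Santos's 31% interest in Meridian Textiles S.p.A.
Chain via Silverbay Foods Inc. (R2): 41% × 46% = 18.86% of Copperline Shipping BV.
Chain via Meridian Textiles S.p.A. (R2): 31% × 31% = 9.61% of Copperline Shipping BV.
Aggregating (R1): 18.86% + 9.61% = 28.47%.
28.47% exceeds the 25% threshold, so Kenji is a related party to Copperline Shipping BV.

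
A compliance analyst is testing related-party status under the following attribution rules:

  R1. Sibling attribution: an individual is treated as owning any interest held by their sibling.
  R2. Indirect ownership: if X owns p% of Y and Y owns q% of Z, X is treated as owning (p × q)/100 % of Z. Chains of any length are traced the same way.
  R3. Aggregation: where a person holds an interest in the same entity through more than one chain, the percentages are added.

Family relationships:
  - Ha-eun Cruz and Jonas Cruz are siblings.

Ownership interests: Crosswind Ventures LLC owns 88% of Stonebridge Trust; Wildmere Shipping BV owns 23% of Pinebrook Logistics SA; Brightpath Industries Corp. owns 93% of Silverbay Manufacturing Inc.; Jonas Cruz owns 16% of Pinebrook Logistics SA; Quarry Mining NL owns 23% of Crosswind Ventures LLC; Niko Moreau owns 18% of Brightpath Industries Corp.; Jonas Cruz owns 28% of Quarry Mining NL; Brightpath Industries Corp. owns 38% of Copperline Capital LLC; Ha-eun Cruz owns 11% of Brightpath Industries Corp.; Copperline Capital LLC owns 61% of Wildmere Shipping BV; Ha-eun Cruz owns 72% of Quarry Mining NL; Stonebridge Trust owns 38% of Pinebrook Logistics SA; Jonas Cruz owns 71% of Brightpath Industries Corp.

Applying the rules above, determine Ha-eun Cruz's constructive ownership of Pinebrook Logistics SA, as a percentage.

By sibling attribution (R1), Ha-eun Cruz is treated as also owning Jonas Cruz's interest in Quarry Mining NL, giving 72% + 28% = 100%.
By sibling attribution (R1), Ha-eun Cruz is treated as also owning Jonas Cruz's interest in Brightpath Industries Corp, giving 11% + 71% = 82%.
By sibling attribution (R1), Ha-eun Cruz is treated as owning Jonas Cruz's 16% interest in Pinebrook Logistics SA.
Chain via Quarry Mining NL → Crosswind Ventures LLC → Stonebridge Trust (R2): 100% × 23% × 88% × 38% = 7.6912% of Pinebrook Logistics SA.
Chain via Brightpath Industries Corp. → Copperline Capital LLC → Wildmere Shipping BV (R2): 82% × 38% × 61% × 23% = 4.371748% of Pinebrook Logistics SA.
Direct interest in Pinebrook Logistics SA: 16%.
Aggregating (R3): 7.6912% + 4.371748% + 16% = 28.062948%.

28.062948%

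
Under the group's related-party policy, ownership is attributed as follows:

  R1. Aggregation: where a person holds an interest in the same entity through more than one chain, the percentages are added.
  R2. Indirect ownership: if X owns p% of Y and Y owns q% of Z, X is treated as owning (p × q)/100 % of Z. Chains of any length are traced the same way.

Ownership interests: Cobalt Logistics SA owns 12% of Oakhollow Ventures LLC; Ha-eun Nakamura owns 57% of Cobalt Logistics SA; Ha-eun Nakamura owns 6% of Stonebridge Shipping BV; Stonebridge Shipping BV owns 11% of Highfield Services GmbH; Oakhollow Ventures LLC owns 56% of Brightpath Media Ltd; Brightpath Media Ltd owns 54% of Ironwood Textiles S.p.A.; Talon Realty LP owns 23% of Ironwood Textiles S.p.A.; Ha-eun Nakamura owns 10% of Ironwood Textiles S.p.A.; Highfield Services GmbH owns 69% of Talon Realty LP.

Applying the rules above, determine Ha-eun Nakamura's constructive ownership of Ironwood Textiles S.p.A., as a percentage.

12.173158%

Chain via Stonebridge Shipping BV → Highfield Services GmbH → Talon Realty LP (R2): 6% × 11% × 69% × 23% = 0.104742% of Ironwood Textiles S.p.A.
Chain via Cobalt Logistics SA → Oakhollow Ventures LLC → Brightpath Media Ltd (R2): 57% × 12% × 56% × 54% = 2.068416% of Ironwood Textiles S.p.A.
Direct interest in Ironwood Textiles S.p.A: 10%.
Aggregating (R1): 0.104742% + 2.068416% + 10% = 12.173158%.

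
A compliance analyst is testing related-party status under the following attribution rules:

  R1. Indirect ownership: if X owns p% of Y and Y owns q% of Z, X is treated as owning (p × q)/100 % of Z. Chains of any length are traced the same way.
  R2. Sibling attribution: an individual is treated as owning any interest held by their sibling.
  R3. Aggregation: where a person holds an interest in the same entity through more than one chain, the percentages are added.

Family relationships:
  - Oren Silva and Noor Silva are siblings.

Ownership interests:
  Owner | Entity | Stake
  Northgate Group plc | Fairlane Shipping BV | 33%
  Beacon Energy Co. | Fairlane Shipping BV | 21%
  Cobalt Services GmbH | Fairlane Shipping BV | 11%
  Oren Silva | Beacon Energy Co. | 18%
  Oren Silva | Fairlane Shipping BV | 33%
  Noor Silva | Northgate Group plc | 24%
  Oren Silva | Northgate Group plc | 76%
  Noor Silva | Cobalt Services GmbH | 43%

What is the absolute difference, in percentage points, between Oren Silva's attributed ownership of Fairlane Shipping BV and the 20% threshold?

54.51

By sibling attribution (R2), Oren Silva is treated as also owning Noor Silva's interest in Northgate Group plc, giving 76% + 24% = 100%.
By sibling attribution (R2), Oren Silva is treated as owning Noor Silva's 43% interest in Cobalt Services GmbH.
Chain via Beacon Energy Co. (R1): 18% × 21% = 3.78% of Fairlane Shipping BV.
Chain via Northgate Group plc (R1): 100% × 33% = 33% of Fairlane Shipping BV.
Direct interest in Fairlane Shipping BV: 33%.
Chain via Cobalt Services GmbH (R1): 43% × 11% = 4.73% of Fairlane Shipping BV.
Aggregating (R3): 3.78% + 33% + 33% + 4.73% = 74.51%.
74.51% exceeds the 20% threshold by 54.51 percentage points.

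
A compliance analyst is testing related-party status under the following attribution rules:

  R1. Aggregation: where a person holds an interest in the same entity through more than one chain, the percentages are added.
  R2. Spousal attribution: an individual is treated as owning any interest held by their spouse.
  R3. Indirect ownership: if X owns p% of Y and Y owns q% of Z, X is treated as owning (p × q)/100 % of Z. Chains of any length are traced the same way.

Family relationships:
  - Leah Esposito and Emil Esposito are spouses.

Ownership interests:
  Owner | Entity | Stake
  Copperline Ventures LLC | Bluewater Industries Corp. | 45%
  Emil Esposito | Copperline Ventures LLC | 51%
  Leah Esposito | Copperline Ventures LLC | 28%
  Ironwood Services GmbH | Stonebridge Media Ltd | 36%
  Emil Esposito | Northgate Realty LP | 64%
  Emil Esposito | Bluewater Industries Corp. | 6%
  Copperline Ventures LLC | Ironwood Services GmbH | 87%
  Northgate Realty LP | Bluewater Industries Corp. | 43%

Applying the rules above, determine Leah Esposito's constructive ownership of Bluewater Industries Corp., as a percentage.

69.07%

By spousal attribution (R2), Leah Esposito is treated as also owning Emil Esposito's interest in Copperline Ventures LLC, giving 28% + 51% = 79%.
By spousal attribution (R2), Leah Esposito is treated as owning Emil Esposito's 64% interest in Northgate Realty LP.
By spousal attribution (R2), Leah Esposito is treated as owning Emil Esposito's 6% interest in Bluewater Industries Corp.
Chain via Copperline Ventures LLC (R3): 79% × 45% = 35.55% of Bluewater Industries Corp.
Chain via Northgate Realty LP (R3): 64% × 43% = 27.52% of Bluewater Industries Corp.
Direct interest in Bluewater Industries Corp: 6%.
Aggregating (R1): 35.55% + 27.52% + 6% = 69.07%.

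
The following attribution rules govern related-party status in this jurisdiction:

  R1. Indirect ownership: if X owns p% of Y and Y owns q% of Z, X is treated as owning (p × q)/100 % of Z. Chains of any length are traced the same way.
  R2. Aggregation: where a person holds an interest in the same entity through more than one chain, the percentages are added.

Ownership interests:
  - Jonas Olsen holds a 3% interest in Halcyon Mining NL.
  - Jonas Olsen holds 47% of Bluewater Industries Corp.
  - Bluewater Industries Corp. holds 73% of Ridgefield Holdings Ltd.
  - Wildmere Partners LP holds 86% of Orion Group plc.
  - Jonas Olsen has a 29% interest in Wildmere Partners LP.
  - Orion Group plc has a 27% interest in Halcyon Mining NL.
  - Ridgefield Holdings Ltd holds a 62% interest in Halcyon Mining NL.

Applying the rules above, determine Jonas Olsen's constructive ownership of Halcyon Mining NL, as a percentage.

31.006%

Chain via Bluewater Industries Corp. → Ridgefield Holdings Ltd (R1): 47% × 73% × 62% = 21.2722% of Halcyon Mining NL.
Chain via Wildmere Partners LP → Orion Group plc (R1): 29% × 86% × 27% = 6.7338% of Halcyon Mining NL.
Direct interest in Halcyon Mining NL: 3%.
Aggregating (R2): 21.2722% + 6.7338% + 3% = 31.006%.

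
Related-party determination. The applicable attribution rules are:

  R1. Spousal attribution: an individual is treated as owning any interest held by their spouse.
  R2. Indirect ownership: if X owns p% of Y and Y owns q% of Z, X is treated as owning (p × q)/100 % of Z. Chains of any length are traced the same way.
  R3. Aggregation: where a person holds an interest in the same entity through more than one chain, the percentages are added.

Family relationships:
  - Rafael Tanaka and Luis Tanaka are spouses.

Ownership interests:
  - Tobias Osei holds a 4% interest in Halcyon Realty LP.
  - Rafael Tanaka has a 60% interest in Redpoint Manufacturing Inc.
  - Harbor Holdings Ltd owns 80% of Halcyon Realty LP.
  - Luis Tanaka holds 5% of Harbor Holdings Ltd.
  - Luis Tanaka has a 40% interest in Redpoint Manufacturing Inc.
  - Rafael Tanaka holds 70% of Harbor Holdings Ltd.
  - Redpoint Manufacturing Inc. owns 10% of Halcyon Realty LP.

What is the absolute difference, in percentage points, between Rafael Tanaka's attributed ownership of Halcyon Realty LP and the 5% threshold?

65

By spousal attribution (R1), Rafael Tanaka is treated as also owning Luis Tanaka's interest in Harbor Holdings Ltd, giving 70% + 5% = 75%.
By spousal attribution (R1), Rafael Tanaka is treated as also owning Luis Tanaka's interest in Redpoint Manufacturing Inc, giving 60% + 40% = 100%.
Chain via Harbor Holdings Ltd (R2): 75% × 80% = 60% of Halcyon Realty LP.
Chain via Redpoint Manufacturing Inc. (R2): 100% × 10% = 10% of Halcyon Realty LP.
Aggregating (R3): 60% + 10% = 70%.
70% exceeds the 5% threshold by 65 percentage points.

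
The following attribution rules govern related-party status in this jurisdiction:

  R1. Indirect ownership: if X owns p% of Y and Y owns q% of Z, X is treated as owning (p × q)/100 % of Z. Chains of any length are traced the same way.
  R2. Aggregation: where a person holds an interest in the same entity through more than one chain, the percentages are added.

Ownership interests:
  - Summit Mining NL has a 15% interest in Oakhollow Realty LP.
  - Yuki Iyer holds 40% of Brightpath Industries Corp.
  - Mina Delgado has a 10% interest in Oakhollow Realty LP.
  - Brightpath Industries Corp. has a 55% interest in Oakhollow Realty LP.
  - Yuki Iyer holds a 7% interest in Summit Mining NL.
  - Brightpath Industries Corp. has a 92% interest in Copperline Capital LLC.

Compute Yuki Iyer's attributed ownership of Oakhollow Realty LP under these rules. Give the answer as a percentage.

Chain via Brightpath Industries Corp. (R1): 40% × 55% = 22% of Oakhollow Realty LP.
Chain via Summit Mining NL (R1): 7% × 15% = 1.05% of Oakhollow Realty LP.
Aggregating (R2): 22% + 1.05% = 23.05%.

23.05%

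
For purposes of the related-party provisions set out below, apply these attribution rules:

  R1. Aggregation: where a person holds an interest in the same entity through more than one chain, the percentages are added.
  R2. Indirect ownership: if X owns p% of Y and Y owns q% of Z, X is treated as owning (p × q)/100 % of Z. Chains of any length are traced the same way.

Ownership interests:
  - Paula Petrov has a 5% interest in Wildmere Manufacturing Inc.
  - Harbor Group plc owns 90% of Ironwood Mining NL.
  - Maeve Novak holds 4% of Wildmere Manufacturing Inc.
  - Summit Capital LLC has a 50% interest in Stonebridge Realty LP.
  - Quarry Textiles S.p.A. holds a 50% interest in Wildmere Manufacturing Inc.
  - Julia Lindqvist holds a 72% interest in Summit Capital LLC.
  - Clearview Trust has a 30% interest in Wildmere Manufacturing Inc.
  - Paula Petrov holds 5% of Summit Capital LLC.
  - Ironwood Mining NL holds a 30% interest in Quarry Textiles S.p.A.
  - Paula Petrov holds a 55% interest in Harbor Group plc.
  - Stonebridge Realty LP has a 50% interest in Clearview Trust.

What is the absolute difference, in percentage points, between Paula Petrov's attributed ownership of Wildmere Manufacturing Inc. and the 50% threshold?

Chain via Harbor Group plc → Ironwood Mining NL → Quarry Textiles S.p.A. (R2): 55% × 90% × 30% × 50% = 7.425% of Wildmere Manufacturing Inc.
Chain via Summit Capital LLC → Stonebridge Realty LP → Clearview Trust (R2): 5% × 50% × 50% × 30% = 0.375% of Wildmere Manufacturing Inc.
Direct interest in Wildmere Manufacturing Inc: 5%.
Aggregating (R1): 7.425% + 0.375% + 5% = 12.8%.
12.8% falls short of the 50% threshold by 37.2 percentage points.

37.2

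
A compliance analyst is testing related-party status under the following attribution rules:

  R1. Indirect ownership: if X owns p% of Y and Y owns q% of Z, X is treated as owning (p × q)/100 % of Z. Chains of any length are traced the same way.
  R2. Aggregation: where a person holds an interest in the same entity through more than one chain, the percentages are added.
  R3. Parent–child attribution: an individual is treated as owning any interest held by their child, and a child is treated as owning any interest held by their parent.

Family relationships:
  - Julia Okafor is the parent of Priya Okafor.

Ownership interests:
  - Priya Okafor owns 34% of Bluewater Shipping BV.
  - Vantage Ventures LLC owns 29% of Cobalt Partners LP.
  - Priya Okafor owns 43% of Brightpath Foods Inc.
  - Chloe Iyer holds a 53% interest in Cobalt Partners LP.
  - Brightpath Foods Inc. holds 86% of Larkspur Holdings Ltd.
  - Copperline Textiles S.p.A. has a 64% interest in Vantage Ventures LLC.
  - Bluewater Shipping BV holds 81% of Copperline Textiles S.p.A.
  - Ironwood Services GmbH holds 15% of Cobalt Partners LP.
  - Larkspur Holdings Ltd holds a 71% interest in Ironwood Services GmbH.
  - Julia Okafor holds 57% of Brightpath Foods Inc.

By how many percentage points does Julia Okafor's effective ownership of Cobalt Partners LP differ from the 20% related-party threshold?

By parent–child attribution (R3), Julia Okafor is treated as also owning Priya Okafor's interest in Brightpath Foods Inc, giving 57% + 43% = 100%.
By parent–child attribution (R3), Julia Okafor is treated as owning Priya Okafor's 34% interest in Bluewater Shipping BV.
Chain via Brightpath Foods Inc. → Larkspur Holdings Ltd → Ironwood Services GmbH (R1): 100% × 86% × 71% × 15% = 9.159% of Cobalt Partners LP.
Chain via Bluewater Shipping BV → Copperline Textiles S.p.A. → Vantage Ventures LLC (R1): 34% × 81% × 64% × 29% = 5.111424% of Cobalt Partners LP.
Aggregating (R2): 9.159% + 5.111424% = 14.270424%.
14.270424% falls short of the 20% threshold by 5.729576 percentage points.

5.729576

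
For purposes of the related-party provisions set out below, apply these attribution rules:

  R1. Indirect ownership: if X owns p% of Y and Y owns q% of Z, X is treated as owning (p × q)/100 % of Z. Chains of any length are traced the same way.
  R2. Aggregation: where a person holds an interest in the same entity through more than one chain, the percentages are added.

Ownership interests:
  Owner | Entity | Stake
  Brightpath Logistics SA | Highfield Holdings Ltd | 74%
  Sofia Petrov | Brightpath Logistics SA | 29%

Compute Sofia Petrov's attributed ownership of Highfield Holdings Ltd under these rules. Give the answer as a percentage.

Chain via Brightpath Logistics SA (R1): 29% × 74% = 21.46% of Highfield Holdings Ltd.

21.46%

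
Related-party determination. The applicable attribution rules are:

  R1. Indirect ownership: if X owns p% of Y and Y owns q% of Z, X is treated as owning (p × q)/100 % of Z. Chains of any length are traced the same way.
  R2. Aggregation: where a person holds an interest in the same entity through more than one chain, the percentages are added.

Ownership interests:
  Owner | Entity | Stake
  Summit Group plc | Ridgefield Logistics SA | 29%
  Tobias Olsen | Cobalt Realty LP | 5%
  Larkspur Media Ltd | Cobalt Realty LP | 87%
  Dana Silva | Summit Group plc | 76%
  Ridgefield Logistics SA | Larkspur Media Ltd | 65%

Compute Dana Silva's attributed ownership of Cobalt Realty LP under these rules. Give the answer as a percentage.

Chain via Summit Group plc → Ridgefield Logistics SA → Larkspur Media Ltd (R1): 76% × 29% × 65% × 87% = 12.46362% of Cobalt Realty LP.

12.46362%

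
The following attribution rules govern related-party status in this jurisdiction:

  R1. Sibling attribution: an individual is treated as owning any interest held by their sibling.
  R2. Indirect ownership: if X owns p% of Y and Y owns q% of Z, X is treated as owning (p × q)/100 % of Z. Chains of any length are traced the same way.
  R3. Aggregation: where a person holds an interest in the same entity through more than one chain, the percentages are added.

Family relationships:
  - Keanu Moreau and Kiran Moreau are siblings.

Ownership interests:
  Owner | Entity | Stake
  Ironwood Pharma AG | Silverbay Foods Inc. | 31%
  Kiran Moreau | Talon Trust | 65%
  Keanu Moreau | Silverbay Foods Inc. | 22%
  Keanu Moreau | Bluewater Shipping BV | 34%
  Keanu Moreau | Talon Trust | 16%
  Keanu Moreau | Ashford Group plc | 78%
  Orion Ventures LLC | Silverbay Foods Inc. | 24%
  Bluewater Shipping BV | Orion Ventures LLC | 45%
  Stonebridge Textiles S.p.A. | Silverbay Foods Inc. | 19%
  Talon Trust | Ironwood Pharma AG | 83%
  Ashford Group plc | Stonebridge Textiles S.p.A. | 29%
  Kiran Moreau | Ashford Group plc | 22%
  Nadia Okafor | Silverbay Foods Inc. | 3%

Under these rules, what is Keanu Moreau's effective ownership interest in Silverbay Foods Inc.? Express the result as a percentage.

52.0233%

By sibling attribution (R1), Keanu Moreau is treated as also owning Kiran Moreau's interest in Ashford Group plc, giving 78% + 22% = 100%.
By sibling attribution (R1), Keanu Moreau is treated as also owning Kiran Moreau's interest in Talon Trust, giving 16% + 65% = 81%.
Chain via Ashford Group plc → Stonebridge Textiles S.p.A. (R2): 100% × 29% × 19% = 5.51% of Silverbay Foods Inc.
Chain via Talon Trust → Ironwood Pharma AG (R2): 81% × 83% × 31% = 20.8413% of Silverbay Foods Inc.
Chain via Bluewater Shipping BV → Orion Ventures LLC (R2): 34% × 45% × 24% = 3.672% of Silverbay Foods Inc.
Direct interest in Silverbay Foods Inc: 22%.
Aggregating (R3): 5.51% + 20.8413% + 3.672% + 22% = 52.0233%.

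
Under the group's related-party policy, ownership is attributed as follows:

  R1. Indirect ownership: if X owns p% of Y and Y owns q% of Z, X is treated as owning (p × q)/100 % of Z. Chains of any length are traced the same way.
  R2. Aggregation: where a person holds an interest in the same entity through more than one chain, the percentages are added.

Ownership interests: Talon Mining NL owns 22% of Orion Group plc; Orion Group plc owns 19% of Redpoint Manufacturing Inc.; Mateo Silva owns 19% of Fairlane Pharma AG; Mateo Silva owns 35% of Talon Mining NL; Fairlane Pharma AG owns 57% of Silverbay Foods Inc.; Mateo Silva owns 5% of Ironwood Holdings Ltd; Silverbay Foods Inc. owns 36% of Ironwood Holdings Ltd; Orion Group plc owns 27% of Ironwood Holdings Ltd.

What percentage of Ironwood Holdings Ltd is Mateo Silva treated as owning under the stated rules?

Chain via Talon Mining NL → Orion Group plc (R1): 35% × 22% × 27% = 2.079% of Ironwood Holdings Ltd.
Chain via Fairlane Pharma AG → Silverbay Foods Inc. (R1): 19% × 57% × 36% = 3.8988% of Ironwood Holdings Ltd.
Direct interest in Ironwood Holdings Ltd: 5%.
Aggregating (R2): 2.079% + 3.8988% + 5% = 10.9778%.

10.9778%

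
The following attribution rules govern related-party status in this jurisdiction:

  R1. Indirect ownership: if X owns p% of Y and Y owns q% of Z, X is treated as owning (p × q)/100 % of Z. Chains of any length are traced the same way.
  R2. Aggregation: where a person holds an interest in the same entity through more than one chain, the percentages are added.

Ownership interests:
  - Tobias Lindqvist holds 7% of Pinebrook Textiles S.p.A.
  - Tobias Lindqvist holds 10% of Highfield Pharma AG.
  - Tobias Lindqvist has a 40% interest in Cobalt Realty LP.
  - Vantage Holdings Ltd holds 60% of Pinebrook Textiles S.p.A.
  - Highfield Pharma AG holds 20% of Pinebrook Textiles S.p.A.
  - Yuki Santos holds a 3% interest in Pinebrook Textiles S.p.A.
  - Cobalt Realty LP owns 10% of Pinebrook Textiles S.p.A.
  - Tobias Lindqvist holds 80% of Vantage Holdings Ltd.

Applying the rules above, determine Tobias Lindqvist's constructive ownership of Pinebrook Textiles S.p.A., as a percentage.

Chain via Cobalt Realty LP (R1): 40% × 10% = 4% of Pinebrook Textiles S.p.A.
Chain via Vantage Holdings Ltd (R1): 80% × 60% = 48% of Pinebrook Textiles S.p.A.
Chain via Highfield Pharma AG (R1): 10% × 20% = 2% of Pinebrook Textiles S.p.A.
Direct interest in Pinebrook Textiles S.p.A: 7%.
Aggregating (R2): 4% + 48% + 2% + 7% = 61%.

61%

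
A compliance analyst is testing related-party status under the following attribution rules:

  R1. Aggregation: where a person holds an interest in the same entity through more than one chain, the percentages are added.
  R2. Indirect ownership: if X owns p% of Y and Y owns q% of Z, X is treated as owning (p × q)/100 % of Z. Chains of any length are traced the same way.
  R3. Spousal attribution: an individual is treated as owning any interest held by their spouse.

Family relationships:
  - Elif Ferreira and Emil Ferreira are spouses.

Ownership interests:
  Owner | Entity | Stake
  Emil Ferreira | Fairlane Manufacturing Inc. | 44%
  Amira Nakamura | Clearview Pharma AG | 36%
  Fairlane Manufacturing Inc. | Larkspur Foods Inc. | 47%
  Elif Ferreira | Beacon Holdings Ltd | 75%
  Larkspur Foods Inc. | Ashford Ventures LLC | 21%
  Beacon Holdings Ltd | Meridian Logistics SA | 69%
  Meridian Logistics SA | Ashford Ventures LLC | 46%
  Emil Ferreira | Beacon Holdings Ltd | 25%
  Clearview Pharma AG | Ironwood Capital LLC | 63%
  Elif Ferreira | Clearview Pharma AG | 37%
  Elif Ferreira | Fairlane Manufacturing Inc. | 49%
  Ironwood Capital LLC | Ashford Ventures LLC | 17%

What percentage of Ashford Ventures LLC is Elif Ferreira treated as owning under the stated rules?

44.8818%

By spousal attribution (R3), Elif Ferreira is treated as also owning Emil Ferreira's interest in Fairlane Manufacturing Inc, giving 49% + 44% = 93%.
By spousal attribution (R3), Elif Ferreira is treated as also owning Emil Ferreira's interest in Beacon Holdings Ltd, giving 75% + 25% = 100%.
Chain via Fairlane Manufacturing Inc. → Larkspur Foods Inc. (R2): 93% × 47% × 21% = 9.1791% of Ashford Ventures LLC.
Chain via Beacon Holdings Ltd → Meridian Logistics SA (R2): 100% × 69% × 46% = 31.74% of Ashford Ventures LLC.
Chain via Clearview Pharma AG → Ironwood Capital LLC (R2): 37% × 63% × 17% = 3.9627% of Ashford Ventures LLC.
Aggregating (R1): 9.1791% + 31.74% + 3.9627% = 44.8818%.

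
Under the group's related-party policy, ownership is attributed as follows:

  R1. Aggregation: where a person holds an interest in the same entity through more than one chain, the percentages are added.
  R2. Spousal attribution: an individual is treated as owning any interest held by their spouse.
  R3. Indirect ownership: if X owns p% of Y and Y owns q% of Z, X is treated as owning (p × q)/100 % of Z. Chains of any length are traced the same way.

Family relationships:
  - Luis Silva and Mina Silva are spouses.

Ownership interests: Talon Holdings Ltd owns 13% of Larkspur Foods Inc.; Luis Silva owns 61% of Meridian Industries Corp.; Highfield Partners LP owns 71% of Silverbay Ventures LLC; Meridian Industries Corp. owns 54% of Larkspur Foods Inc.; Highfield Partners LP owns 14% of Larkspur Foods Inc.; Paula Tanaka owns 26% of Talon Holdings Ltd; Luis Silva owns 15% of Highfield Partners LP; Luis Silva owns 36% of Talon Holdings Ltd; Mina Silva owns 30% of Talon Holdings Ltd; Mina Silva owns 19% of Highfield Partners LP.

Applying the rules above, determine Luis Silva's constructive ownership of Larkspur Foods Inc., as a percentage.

46.28%

By spousal attribution (R2), Luis Silva is treated as also owning Mina Silva's interest in Talon Holdings Ltd, giving 36% + 30% = 66%.
By spousal attribution (R2), Luis Silva is treated as also owning Mina Silva's interest in Highfield Partners LP, giving 15% + 19% = 34%.
Chain via Meridian Industries Corp. (R3): 61% × 54% = 32.94% of Larkspur Foods Inc.
Chain via Talon Holdings Ltd (R3): 66% × 13% = 8.58% of Larkspur Foods Inc.
Chain via Highfield Partners LP (R3): 34% × 14% = 4.76% of Larkspur Foods Inc.
Aggregating (R1): 32.94% + 8.58% + 4.76% = 46.28%.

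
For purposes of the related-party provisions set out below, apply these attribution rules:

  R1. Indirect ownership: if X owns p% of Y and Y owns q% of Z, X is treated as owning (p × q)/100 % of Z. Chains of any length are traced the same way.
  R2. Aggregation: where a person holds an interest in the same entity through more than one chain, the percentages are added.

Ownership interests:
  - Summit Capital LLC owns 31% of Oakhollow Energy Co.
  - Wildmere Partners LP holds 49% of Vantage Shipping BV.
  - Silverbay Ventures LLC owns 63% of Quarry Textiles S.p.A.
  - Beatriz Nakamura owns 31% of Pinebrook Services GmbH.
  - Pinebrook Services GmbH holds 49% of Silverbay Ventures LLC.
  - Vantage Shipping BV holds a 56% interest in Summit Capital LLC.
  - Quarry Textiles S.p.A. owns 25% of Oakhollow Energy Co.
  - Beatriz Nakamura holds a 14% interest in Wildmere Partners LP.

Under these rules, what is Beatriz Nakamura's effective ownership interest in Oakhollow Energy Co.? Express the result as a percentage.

3.583321%

Chain via Wildmere Partners LP → Vantage Shipping BV → Summit Capital LLC (R1): 14% × 49% × 56% × 31% = 1.190896% of Oakhollow Energy Co.
Chain via Pinebrook Services GmbH → Silverbay Ventures LLC → Quarry Textiles S.p.A. (R1): 31% × 49% × 63% × 25% = 2.392425% of Oakhollow Energy Co.
Aggregating (R2): 1.190896% + 2.392425% = 3.583321%.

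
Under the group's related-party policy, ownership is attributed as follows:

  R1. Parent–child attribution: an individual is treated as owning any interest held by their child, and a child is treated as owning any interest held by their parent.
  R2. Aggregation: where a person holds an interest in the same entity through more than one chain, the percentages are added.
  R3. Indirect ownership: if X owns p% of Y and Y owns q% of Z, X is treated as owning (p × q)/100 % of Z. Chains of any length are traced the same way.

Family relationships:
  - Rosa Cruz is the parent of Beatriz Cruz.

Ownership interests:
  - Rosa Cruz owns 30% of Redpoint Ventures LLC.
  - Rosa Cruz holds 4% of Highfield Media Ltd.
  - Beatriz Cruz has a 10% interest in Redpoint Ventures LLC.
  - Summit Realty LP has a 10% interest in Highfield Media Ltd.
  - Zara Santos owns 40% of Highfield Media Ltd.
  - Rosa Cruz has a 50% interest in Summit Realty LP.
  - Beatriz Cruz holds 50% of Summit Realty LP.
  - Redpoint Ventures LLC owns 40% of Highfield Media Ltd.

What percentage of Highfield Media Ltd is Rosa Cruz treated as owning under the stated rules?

By parent–child attribution (R1), Rosa Cruz is treated as also owning Beatriz Cruz's interest in Redpoint Ventures LLC, giving 30% + 10% = 40%.
By parent–child attribution (R1), Rosa Cruz is treated as also owning Beatriz Cruz's interest in Summit Realty LP, giving 50% + 50% = 100%.
Chain via Redpoint Ventures LLC (R3): 40% × 40% = 16% of Highfield Media Ltd.
Chain via Summit Realty LP (R3): 100% × 10% = 10% of Highfield Media Ltd.
Direct interest in Highfield Media Ltd: 4%.
Aggregating (R2): 16% + 10% + 4% = 30%.

30%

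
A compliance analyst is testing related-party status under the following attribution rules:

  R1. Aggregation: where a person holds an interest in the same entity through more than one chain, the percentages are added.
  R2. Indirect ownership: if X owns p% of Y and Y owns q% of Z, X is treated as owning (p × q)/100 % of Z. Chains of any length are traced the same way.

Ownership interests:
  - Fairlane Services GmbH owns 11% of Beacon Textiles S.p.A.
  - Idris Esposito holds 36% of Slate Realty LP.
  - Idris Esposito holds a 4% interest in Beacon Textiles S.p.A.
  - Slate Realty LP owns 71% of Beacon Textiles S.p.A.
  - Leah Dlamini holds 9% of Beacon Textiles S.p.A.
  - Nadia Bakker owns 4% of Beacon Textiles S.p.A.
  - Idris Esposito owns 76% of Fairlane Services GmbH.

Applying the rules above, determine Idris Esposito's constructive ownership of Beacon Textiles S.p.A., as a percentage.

Chain via Fairlane Services GmbH (R2): 76% × 11% = 8.36% of Beacon Textiles S.p.A.
Chain via Slate Realty LP (R2): 36% × 71% = 25.56% of Beacon Textiles S.p.A.
Direct interest in Beacon Textiles S.p.A: 4%.
Aggregating (R1): 8.36% + 25.56% + 4% = 37.92%.

37.92%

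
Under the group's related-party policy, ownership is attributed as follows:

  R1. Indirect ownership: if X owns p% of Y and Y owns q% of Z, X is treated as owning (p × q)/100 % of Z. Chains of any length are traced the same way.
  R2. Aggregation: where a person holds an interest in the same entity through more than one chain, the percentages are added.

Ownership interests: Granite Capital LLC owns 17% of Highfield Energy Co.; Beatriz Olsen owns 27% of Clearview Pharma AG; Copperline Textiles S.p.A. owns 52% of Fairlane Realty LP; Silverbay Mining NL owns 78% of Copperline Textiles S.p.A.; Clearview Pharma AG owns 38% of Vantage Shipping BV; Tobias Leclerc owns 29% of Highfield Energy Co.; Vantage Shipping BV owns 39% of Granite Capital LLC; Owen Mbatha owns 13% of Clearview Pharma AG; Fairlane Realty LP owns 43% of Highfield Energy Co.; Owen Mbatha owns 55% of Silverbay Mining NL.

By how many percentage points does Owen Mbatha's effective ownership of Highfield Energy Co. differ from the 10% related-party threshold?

0.080038

Chain via Clearview Pharma AG → Vantage Shipping BV → Granite Capital LLC (R1): 13% × 38% × 39% × 17% = 0.327522% of Highfield Energy Co.
Chain via Silverbay Mining NL → Copperline Textiles S.p.A. → Fairlane Realty LP (R1): 55% × 78% × 52% × 43% = 9.59244% of Highfield Energy Co.
Aggregating (R2): 0.327522% + 9.59244% = 9.919962%.
9.919962% falls short of the 10% threshold by 0.080038 percentage points.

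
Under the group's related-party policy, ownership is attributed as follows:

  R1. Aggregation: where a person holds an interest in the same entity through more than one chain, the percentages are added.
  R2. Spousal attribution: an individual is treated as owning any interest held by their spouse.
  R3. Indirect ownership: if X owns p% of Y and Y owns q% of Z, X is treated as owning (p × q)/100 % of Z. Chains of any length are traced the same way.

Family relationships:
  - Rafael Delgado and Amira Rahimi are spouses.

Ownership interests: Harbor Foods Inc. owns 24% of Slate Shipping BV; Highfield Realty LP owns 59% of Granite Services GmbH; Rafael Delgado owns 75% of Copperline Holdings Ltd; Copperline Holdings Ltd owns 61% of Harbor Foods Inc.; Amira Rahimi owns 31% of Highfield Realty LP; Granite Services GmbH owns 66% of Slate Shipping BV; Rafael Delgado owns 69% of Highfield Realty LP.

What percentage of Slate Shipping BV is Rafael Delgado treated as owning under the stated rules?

49.92%

By spousal attribution (R2), Rafael Delgado is treated as also owning Amira Rahimi's interest in Highfield Realty LP, giving 69% + 31% = 100%.
Chain via Copperline Holdings Ltd → Harbor Foods Inc. (R3): 75% × 61% × 24% = 10.98% of Slate Shipping BV.
Chain via Highfield Realty LP → Granite Services GmbH (R3): 100% × 59% × 66% = 38.94% of Slate Shipping BV.
Aggregating (R1): 10.98% + 38.94% = 49.92%.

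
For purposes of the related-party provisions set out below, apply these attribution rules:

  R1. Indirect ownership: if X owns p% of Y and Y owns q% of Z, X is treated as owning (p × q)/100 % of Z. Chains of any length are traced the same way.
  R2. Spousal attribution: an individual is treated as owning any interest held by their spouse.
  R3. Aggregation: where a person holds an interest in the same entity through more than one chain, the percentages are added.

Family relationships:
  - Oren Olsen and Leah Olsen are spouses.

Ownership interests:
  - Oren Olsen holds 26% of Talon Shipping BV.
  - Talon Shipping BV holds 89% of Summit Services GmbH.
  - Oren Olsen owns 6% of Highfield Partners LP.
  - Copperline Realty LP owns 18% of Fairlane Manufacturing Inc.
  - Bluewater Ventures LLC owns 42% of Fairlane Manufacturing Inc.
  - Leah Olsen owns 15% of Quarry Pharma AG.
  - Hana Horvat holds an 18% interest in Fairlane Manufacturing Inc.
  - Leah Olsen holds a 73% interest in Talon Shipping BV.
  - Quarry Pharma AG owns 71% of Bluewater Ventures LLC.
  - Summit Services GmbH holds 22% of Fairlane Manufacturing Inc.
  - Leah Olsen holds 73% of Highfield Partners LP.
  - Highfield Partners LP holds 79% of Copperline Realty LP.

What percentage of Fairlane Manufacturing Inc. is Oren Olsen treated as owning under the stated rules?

By spousal attribution (R2), Oren Olsen is treated as also owning Leah Olsen's interest in Talon Shipping BV, giving 26% + 73% = 99%.
By spousal attribution (R2), Oren Olsen is treated as also owning Leah Olsen's interest in Highfield Partners LP, giving 6% + 73% = 79%.
By spousal attribution (R2), Oren Olsen is treated as owning Leah Olsen's 15% interest in Quarry Pharma AG.
Chain via Talon Shipping BV → Summit Services GmbH (R1): 99% × 89% × 22% = 19.3842% of Fairlane Manufacturing Inc.
Chain via Highfield Partners LP → Copperline Realty LP (R1): 79% × 79% × 18% = 11.2338% of Fairlane Manufacturing Inc.
Chain via Quarry Pharma AG → Bluewater Ventures LLC (R1): 15% × 71% × 42% = 4.473% of Fairlane Manufacturing Inc.
Aggregating (R3): 19.3842% + 11.2338% + 4.473% = 35.091%.

35.091%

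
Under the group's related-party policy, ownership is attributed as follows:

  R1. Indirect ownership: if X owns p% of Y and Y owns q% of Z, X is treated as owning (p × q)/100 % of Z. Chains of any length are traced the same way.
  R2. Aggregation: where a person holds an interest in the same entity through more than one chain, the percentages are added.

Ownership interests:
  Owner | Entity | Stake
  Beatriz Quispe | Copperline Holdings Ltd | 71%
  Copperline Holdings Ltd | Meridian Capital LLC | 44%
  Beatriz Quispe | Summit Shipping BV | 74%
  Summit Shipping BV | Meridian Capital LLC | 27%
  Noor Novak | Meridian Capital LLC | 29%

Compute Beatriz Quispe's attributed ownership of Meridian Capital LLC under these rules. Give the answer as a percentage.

51.22%

Chain via Copperline Holdings Ltd (R1): 71% × 44% = 31.24% of Meridian Capital LLC.
Chain via Summit Shipping BV (R1): 74% × 27% = 19.98% of Meridian Capital LLC.
Aggregating (R2): 31.24% + 19.98% = 51.22%.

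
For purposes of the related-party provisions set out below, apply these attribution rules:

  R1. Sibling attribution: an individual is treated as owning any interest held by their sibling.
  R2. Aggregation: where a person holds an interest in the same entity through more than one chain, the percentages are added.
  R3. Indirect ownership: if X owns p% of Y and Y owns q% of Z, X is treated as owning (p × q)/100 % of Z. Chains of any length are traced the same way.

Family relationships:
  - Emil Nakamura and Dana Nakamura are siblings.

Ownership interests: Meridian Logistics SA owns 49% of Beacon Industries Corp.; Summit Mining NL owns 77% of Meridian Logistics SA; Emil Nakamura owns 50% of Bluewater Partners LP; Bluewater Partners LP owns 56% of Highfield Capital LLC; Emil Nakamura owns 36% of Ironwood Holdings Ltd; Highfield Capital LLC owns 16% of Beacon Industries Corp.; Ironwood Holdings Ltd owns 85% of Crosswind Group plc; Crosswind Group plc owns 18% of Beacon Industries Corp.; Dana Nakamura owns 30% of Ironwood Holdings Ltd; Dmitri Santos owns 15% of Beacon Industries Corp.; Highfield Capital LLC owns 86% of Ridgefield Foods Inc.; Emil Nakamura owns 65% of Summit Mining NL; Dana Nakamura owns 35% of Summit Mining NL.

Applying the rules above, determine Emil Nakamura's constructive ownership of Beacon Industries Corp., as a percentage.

52.308%

By sibling attribution (R1), Emil Nakamura is treated as also owning Dana Nakamura's interest in Ironwood Holdings Ltd, giving 36% + 30% = 66%.
By sibling attribution (R1), Emil Nakamura is treated as also owning Dana Nakamura's interest in Summit Mining NL, giving 65% + 35% = 100%.
Chain via Ironwood Holdings Ltd → Crosswind Group plc (R3): 66% × 85% × 18% = 10.098% of Beacon Industries Corp.
Chain via Bluewater Partners LP → Highfield Capital LLC (R3): 50% × 56% × 16% = 4.48% of Beacon Industries Corp.
Chain via Summit Mining NL → Meridian Logistics SA (R3): 100% × 77% × 49% = 37.73% of Beacon Industries Corp.
Aggregating (R2): 10.098% + 4.48% + 37.73% = 52.308%.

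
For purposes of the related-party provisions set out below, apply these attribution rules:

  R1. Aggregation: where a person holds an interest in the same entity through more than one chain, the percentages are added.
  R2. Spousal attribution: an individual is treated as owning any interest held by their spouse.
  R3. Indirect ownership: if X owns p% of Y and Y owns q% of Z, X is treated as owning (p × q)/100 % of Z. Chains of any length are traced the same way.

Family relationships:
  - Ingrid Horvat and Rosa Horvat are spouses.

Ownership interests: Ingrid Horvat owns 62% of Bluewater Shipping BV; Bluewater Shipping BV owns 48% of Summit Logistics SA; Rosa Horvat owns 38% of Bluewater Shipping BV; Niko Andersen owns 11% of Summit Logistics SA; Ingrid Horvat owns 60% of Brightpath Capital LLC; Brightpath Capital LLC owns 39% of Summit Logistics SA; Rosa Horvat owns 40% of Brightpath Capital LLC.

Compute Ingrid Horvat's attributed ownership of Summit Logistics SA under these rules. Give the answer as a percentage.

87%

By spousal attribution (R2), Ingrid Horvat is treated as also owning Rosa Horvat's interest in Bluewater Shipping BV, giving 62% + 38% = 100%.
By spousal attribution (R2), Ingrid Horvat is treated as also owning Rosa Horvat's interest in Brightpath Capital LLC, giving 60% + 40% = 100%.
Chain via Bluewater Shipping BV (R3): 100% × 48% = 48% of Summit Logistics SA.
Chain via Brightpath Capital LLC (R3): 100% × 39% = 39% of Summit Logistics SA.
Aggregating (R1): 48% + 39% = 87%.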